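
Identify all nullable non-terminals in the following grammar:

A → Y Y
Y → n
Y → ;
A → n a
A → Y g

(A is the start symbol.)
A non-terminal is nullable if it can derive ε (the empty string): either it has an ε-production, or it has a production whose right-hand side consists entirely of nullable non-terminals.

There are no ε-productions, so no non-terminal can derive ε.
No non-terminals are nullable.

Answer: None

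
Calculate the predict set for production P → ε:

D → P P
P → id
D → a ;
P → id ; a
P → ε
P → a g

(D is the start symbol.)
PREDICT(P → ε) = (FIRST(RHS) \ {ε}) ∪ (FOLLOW(P) if ε ∈ FIRST(RHS), i.e. RHS ⇒* ε)
The right-hand side is ε (FIRST(ε) = { ε }), so the predict set is FOLLOW(P) = { $, 'a', 'id' }
PREDICT(P → ε) = { $, 'a', 'id' }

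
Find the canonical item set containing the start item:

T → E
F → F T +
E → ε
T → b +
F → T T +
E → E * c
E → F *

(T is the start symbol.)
{ [E → . E * c], [E → . F *], [E → .], [F → . F T +], [F → . T T +], [T → . E], [T → . b +], [T' → . T] }

First, augment the grammar with T' → T
I₀ = CLOSURE({ [T' → . T] }):
  [T' → . T] has the dot before T: add [T → . E], [T → . b +]
  [T → . E] has the dot before E: add [E → .], [E → . E * c], [E → . F *]
  [E → . F *] has the dot before F: add [F → . F T +], [F → . T T +]
No further items can be added.

I₀ = { [E → . E * c], [E → . F *], [E → .], [F → . F T +], [F → . T T +], [T → . E], [T → . b +], [T' → . T] }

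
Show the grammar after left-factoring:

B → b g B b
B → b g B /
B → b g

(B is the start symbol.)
Left-factoring transforms A → αβ₁ | αβ₂ into A → αA' and A' → β₁ | β₂
(α is the longest common prefix among the alternatives). Repeat until
no nonterminal has two alternatives with a common prefix.

Round 1: B has alternatives sharing prefix 'b g'. Introduce B': B → b g B'
  Add: B' → B b
  Add: B' → B /
  Add: B' → ε

Round 2: B' has alternatives sharing prefix 'B'. Introduce B'': B' → B B''
  Add: B'' → b
  Add: B'' → /

No remaining common prefixes — done.

Resulting grammar:
B → b g B'
B' → B B''
B'' → b
B'' → /
B' → ε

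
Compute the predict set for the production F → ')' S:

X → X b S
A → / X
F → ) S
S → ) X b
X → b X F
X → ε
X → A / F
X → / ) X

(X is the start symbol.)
PREDICT(F → ')' S) = (FIRST(RHS) \ {ε}) ∪ (FOLLOW(F) if ε ∈ FIRST(RHS), i.e. RHS ⇒* ε)
FIRST(')' S) = { ')' }
ε ∉ FIRST(')' S), so FOLLOW(F) is not added.
PREDICT(F → ')' S) = { ')' }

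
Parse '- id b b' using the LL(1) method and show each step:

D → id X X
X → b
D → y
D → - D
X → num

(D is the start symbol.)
LL(1) parsing maintains a stack (initially the start symbol over $) and the input. At each step: if the stack top is a terminal, match it against the current input token; if it is a non-terminal N, replace it with the RHS of M[N, lookahead] (the unique production whose predict set contains the lookahead).

Stack is shown with the top on the left.

Stack     Input       Action
----------------------------
D $       - id b b $  output D → - D
- D $     - id b b $  match '-'
D $       id b b $    output D → id X X
id X X $  id b b $    match 'id'
X X $     b b $       output X → b
b X $     b b $       match 'b'
X $       b $         output X → b
b $       b $         match 'b'
$         $           accept

The string is accepted.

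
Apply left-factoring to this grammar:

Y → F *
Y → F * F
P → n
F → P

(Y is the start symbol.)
Left-factoring transforms A → αβ₁ | αβ₂ into A → αA' and A' → β₁ | β₂
(α is the longest common prefix among the alternatives). Repeat until
no nonterminal has two alternatives with a common prefix.

Round 1: Y has alternatives sharing prefix 'F *'. Introduce Y': Y → F * Y'
  Add: Y' → ε
  Add: Y' → F

No remaining common prefixes — done.

Resulting grammar:
Y → F * Y'
Y' → ε
Y' → F
P → n
F → P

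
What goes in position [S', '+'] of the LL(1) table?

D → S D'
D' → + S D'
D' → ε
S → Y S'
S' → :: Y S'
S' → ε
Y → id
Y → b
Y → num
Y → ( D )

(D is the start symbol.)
To find M[S', '+'], we find productions for S' where '+' is in the predict set (PREDICT(N → α) = (FIRST(α) \ {ε}) ∪ (FOLLOW(N) if α ⇒* ε)).

Relevant sets:
  FOLLOW(S') = { $, ')', '+' }

S' → :: Y S': PREDICT = { '::' }
S' → ε: PREDICT = { $, ')', '+' }
  '+' is in predict set, so this production goes in M[S', '+']

M[S', '+'] = S' → ε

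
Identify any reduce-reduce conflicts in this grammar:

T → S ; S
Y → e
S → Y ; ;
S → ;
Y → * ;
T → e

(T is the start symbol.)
Yes — I6: [T → e .] vs [Y → e .]

Augment with T' → T and build the canonical LR(0) collection (I0 = CLOSURE({[T' → . T]}), then GOTO on every symbol after a dot until no new states appear). It has 13 states:
  I0: { [S → . ;], [S → . Y ; ;], [T → . S ; S], [T → . e], [T' → . T], [Y → . * ;], [Y → . e] }  — shift
  I1: { [Y → * . ;] }  — shift
  I2: { [S → ; .] }  — reduce
  I3: { [T → S . ; S] }  — shift
  I4: { [T' → T .] }  — accept
  I5: { [S → Y . ; ;] }  — shift
  I6: { [T → e .], [Y → e .] }  — 2 reduces
  I7: { [S → Y ; . ;] }  — shift
  I8: { [S → Y ; ; .] }  — reduce
  I9: { [S → . ;], [S → . Y ; ;], [T → S ; . S], [Y → . * ;], [Y → . e] }  — shift
  I10: { [T → S ; S .] }  — reduce
  I11: { [Y → e .] }  — reduce
  I12: { [Y → * ; .] }  — reduce

I6 contains complete items [T → e .], [Y → e .] — reduce-reduce conflict.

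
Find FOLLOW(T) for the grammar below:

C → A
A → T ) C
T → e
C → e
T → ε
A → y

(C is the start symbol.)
To compute FOLLOW(T), find every occurrence of T on a right-hand side N → α T β: add FIRST(β) \ {ε}, and if β is empty or nullable also add FOLLOW(N). Iterate to a fixed point.

In A → T ) C: T is followed by ')' C, add FIRST(')' C) \ {ε} = { ')' }

Taking the union: FOLLOW(T) = { ')' }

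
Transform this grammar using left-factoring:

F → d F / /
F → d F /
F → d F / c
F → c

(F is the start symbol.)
F → d F / F'
F' → /
F' → ε
F' → c
F → c

Left-factoring transforms A → αβ₁ | αβ₂ into A → αA' and A' → β₁ | β₂
(α is the longest common prefix among the alternatives). Repeat until
no nonterminal has two alternatives with a common prefix.

Round 1: F has alternatives sharing prefix 'd F /'. Introduce F': F → d F / F'
  Add: F' → /
  Add: F' → ε
  Add: F' → c

No remaining common prefixes — done.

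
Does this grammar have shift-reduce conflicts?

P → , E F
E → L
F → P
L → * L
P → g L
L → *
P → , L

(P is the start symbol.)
Yes — I4: [L → * .] vs [L → . *]

Augment with P' → P and build the canonical LR(0) collection (I0 = CLOSURE({[P' → . P]}), then GOTO on every symbol after a dot until no new states appear). It has 11 states:
  I0: { [P → . , E F], [P → . , L], [P → . g L], [P' → . P] }  — shift
  I1: { [E → . L], [L → . * L], [L → . *], [P → , . E F], [P → , . L] }  — shift
  I2: { [P' → P .] }  — accept
  I3: { [L → . * L], [L → . *], [P → g . L] }  — shift
  I4: { [L → * . L], [L → * .], [L → . * L], [L → . *] }  — shift, reduce
  I5: { [P → g L .] }  — reduce
  I6: { [L → * L .] }  — reduce
  I7: { [F → . P], [P → , E . F], [P → . , E F], [P → . , L], [P → . g L] }  — shift
  I8: { [E → L .], [P → , L .] }  — 2 reduces
  I9: { [P → , E F .] }  — reduce
  I10: { [F → P .] }  — reduce

I4 contains reduce item [L → * .] and shift items [L → . *], [L → . * L] — shift-reduce conflict.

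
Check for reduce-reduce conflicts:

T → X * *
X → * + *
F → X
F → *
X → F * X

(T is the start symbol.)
Yes — I8: [F → X .] vs [X → F * X .]

A reduce-reduce conflict occurs when an LR(0) state has two complete items [A → α .] and [B → β .] — both call for a reduction, and with no lookahead the parser cannot choose between them.

Augment with T' → T and build the canonical LR(0) collection (I0 = CLOSURE({[T' → . T]}), then GOTO on every symbol after a dot until no new states appear). It has 11 states:
  I0: { [F → . *], [F → . X], [T → . X * *], [T' → . T], [X → . * + *], [X → . F * X] }  — shift
  I1: { [F → * .], [X → * . + *] }  — shift, reduce
  I2: { [X → F . * X] }  — shift
  I3: { [T' → T .] }  — accept
  I4: { [F → X .], [T → X . * *] }  — shift, reduce
  I5: { [T → X * . *] }  — shift
  I6: { [T → X * * .] }  — reduce
  I7: { [F → . *], [F → . X], [X → . * + *], [X → . F * X], [X → F * . X] }  — shift
  I8: { [F → X .], [X → F * X .] }  — 2 reduces
  I9: { [X → * + . *] }  — shift
  I10: { [X → * + * .] }  — reduce

I8 contains complete items [F → X .], [X → F * X .] — reduce-reduce conflict.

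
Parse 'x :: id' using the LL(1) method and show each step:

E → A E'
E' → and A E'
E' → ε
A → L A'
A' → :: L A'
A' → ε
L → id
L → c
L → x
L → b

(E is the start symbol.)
LL(1) parsing maintains a stack (initially the start symbol over $) and the input. At each step: if the stack top is a terminal, match it against the current input token; if it is a non-terminal N, replace it with the RHS of M[N, lookahead] (the unique production whose predict set contains the lookahead).

Stack is shown with the top on the left.

Stack         Input      Action
-------------------------------
E $           x :: id $  output E → A E'
A E' $        x :: id $  output A → L A'
L A' E' $     x :: id $  output L → x
x A' E' $     x :: id $  match 'x'
A' E' $       :: id $    output A' → :: L A'
:: L A' E' $  :: id $    match '::'
L A' E' $     id $       output L → id
id A' E' $    id $       match 'id'
A' E' $       $          output A' → ε
E' $          $          output E' → ε
$             $          accept

The string is accepted.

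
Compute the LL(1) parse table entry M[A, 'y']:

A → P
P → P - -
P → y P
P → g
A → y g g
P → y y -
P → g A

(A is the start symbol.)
To find M[A, 'y'], we find productions for A where 'y' is in the predict set (PREDICT(N → α) = (FIRST(α) \ {ε}) ∪ (FOLLOW(N) if α ⇒* ε)).

Relevant sets:
  FIRST(P) = { 'g', 'y' }

A → P: PREDICT = { 'g', 'y' }
  'y' is in predict set, so this production goes in M[A, 'y']
A → y g g: PREDICT = { 'y' }
  'y' is in predict set, so this production goes in M[A, 'y']

M[A, 'y'] = A → P, A → y g g  (a multiply-defined cell — the grammar is not LL(1))

Answer: A → P, A → y g g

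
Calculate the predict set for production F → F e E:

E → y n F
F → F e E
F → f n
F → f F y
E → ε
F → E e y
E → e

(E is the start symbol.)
{ 'e', 'f', 'y' }

PREDICT(F → F e E) = (FIRST(RHS) \ {ε}) ∪ (FOLLOW(F) if ε ∈ FIRST(RHS), i.e. RHS ⇒* ε)
FIRST(F) = { 'e', 'f', 'y' }
FIRST(F e E) = { 'e', 'f', 'y' }
ε ∉ FIRST(F e E), so FOLLOW(F) is not added.
PREDICT(F → F e E) = { 'e', 'f', 'y' }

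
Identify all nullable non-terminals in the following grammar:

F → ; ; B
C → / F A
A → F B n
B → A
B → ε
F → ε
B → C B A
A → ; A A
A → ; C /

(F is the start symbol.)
A non-terminal is nullable if it can derive ε (the empty string): either it has an ε-production, or it has a production whose right-hand side consists entirely of nullable non-terminals.

ε-productions: B → ε, F → ε
So B, F are immediately nullable.
No further non-terminal can be added: every production for the remaining non-terminals contains a terminal or a non-nullable non-terminal.
Nullable = { 'B', 'F' }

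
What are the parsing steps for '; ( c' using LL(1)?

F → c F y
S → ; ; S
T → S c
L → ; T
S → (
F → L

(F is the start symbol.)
Stack is shown with the top on the left.

Stack  Input    Action
----------------------
F $    ; ( c $  output F → L
L $    ; ( c $  output L → ; T
; T $  ; ( c $  match ';'
T $    ( c $    output T → S c
S c $  ( c $    output S → (
( c $  ( c $    match '('
c $    c $      match 'c'
$      $        accept

The string is accepted.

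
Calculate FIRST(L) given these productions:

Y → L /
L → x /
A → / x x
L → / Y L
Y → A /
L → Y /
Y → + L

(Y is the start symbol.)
FIRST sets of the other non-terminals involved (by the same procedure, iterated to a fixed point):
  FIRST(Y) = { '+', '/', 'x' }

From L → x /:
  - x is a terminal: add 'x' and stop
From L → / Y L:
  - '/' is a terminal: add '/' and stop
From L → Y /:
  - Y is a non-terminal: add FIRST(Y) \ {ε} = { '+', '/', 'x' }
    Y is not nullable, so stop

Collecting: FIRST(L) = { '+', '/', 'x' }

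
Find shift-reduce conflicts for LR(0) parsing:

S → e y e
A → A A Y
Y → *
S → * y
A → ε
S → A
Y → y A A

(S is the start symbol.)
A shift-reduce conflict occurs when an LR(0) state has both:
  - a complete (reduce) item [A → α .] (dot at the end), and
  - a shift item [B → β . c γ] (dot before a terminal).

Augment with S' → S and build the canonical LR(0) collection (I0 = CLOSURE({[S' → . S]}), then GOTO on every symbol after a dot until no new states appear). It has 14 states:
  I0: { [A → . A A Y], [A → .], [S → . * y], [S → . A], [S → . e y e], [S' → . S] }  — shift, reduce
  I1: { [S → * . y] }  — shift
  I2: { [A → . A A Y], [A → .], [A → A . A Y], [S → A .] }  — 2 reduces
  I3: { [S' → S .] }  — accept
  I4: { [S → e . y e] }  — shift
  I5: { [S → e y . e] }  — shift
  I6: { [S → e y e .] }  — reduce
  I7: { [A → . A A Y], [A → .], [A → A . A Y], [A → A A . Y], [Y → . *], [Y → . y A A] }  — shift, reduce
  I8: { [Y → * .] }  — reduce
  I9: { [A → A A Y .] }  — reduce
  I10: { [A → . A A Y], [A → .], [Y → y . A A] }  — reduce
  I11: { [A → . A A Y], [A → .], [A → A . A Y], [Y → y A . A] }  — reduce
  I12: { [A → . A A Y], [A → .], [A → A . A Y], [A → A A . Y], [Y → . *], [Y → . y A A], [Y → y A A .] }  — shift, 2 reduces
  I13: { [S → * y .] }  — reduce

I0 contains reduce item [A → .] and shift items [S → . * y], [S → . e y e] — shift-reduce conflict.
I7 contains reduce item [A → .] and shift items [Y → . *], [Y → . y A A] — shift-reduce conflict.
I12 contains reduce items [A → .], [Y → y A A .] and shift items [Y → . *], [Y → . y A A] — shift-reduce conflict.

Answer: Yes — I0: [A → .] vs [S → . * y]; I7: [A → .] vs [Y → . *]; I12: [A → .] vs [Y → . *]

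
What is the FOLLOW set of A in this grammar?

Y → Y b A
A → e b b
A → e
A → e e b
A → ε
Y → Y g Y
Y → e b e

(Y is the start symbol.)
In Y → Y b A: A is at the end, add FOLLOW(Y)

The FOLLOW sets referred to above (computed the same way, to a fixed point):
  FOLLOW(Y) = { $, 'b', 'g' }

Taking the union: FOLLOW(A) = { $, 'b', 'g' }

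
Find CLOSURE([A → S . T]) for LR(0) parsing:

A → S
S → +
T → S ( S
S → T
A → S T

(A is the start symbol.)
{ [A → S . T], [S → . +], [S → . T], [T → . S ( S] }

To compute CLOSURE, for each item [A → α.Bβ] where B is a non-terminal, add [B → .γ] for all productions B → γ; repeat for the newly added items until nothing changes.

Start with: [A → S . T]
  [A → S . T] has the dot before T: add [T → . S ( S]
  [T → . S ( S] has the dot before S: add [S → . +], [S → . T]
No further items can be added.

CLOSURE = { [A → S . T], [S → . +], [S → . T], [T → . S ( S] }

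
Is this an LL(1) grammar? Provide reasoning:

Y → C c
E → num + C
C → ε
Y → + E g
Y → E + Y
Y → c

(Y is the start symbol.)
Relevant sets:
  FIRST(C) = { ε }
  FIRST(E) = { 'num' }

For Y:
  PREDICT(Y → C c) = { 'c' }
  PREDICT(Y → '+' E g) = { '+' }
  PREDICT(Y → E '+' Y) = { 'num' }
  PREDICT(Y → c) = { 'c' }
E, C have a single production, so nothing to check there.

Conflict found: Predict set conflict for Y: { 'c' }
The grammar is NOT LL(1).

Answer: No. Predict set conflict for Y: { 'c' }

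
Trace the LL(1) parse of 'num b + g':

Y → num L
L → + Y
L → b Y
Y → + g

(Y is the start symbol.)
LL(1) parsing maintains a stack (initially the start symbol over $) and the input. At each step: if the stack top is a terminal, match it against the current input token; if it is a non-terminal N, replace it with the RHS of M[N, lookahead] (the unique production whose predict set contains the lookahead).

Stack is shown with the top on the left.

Stack    Input        Action
----------------------------
Y $      num b + g $  output Y → num L
num L $  num b + g $  match 'num'
L $      b + g $      output L → b Y
b Y $    b + g $      match 'b'
Y $      + g $        output Y → + g
+ g $    + g $        match '+'
g $      g $          match 'g'
$        $            accept

The string is accepted.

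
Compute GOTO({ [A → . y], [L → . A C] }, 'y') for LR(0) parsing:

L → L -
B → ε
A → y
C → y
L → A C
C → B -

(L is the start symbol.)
GOTO(I, 'y') = CLOSURE({ [A → αX.β] : [A → α.Xβ] ∈ I, X = 'y' })

Items with dot before 'y', with the dot advanced:
  [A → . y] → [A → y .]
Closure adds nothing (no advanced item has the dot before a non-terminal).

GOTO = { [A → y .] }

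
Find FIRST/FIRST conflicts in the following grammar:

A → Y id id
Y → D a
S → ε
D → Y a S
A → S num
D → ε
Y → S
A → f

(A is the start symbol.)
No FIRST/FIRST conflicts.

A FIRST/FIRST conflict occurs when two productions N → α and N → β for the same non-terminal have FIRST(α) ∩ FIRST(β) ≠ ∅ (with ε ∈ FIRST of a nullable right-hand side, so two nullable alternatives also conflict).

FIRST sets of the non-terminals at (or reachable through a nullable prefix from) the front of some alternative:
  FIRST(Y) = { 'a', ε }
  FIRST(S) = { ε }
  FIRST(D) = { 'a', ε }

Productions for A:
  A → Y id id: FIRST = { 'a', 'id' }
  A → S num: FIRST = { 'num' }
  A → f: FIRST = { 'f' }
Productions for Y:
  Y → D a: FIRST = { 'a' }
  Y → S: FIRST = { ε }
Productions for D:
  D → Y a S: FIRST = { 'a' }
  D → ε: FIRST = { ε }
S has only one production, so no FIRST/FIRST conflict is possible there.

All alternatives of each non-terminal have pairwise disjoint FIRST sets.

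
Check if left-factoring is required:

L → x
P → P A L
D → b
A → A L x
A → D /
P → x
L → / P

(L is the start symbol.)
Left-factoring is needed when two productions for the same non-terminal
share a common prefix on the right-hand side.

Productions for L:
  L → x
  L → / P
Productions for P:
  P → P A L
  P → x
Productions for A:
  A → A L x
  A → D /

No common prefixes found.

Answer: No, left-factoring is not needed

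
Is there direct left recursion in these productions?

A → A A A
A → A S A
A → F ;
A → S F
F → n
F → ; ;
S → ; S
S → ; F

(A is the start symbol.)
Direct left recursion occurs when N → N α for some non-terminal N (the right-hand side begins with the left-hand side itself).

A → A A A: LEFT RECURSIVE (starts with A)
A → A S A: LEFT RECURSIVE (starts with A)
A → F ;: starts with F
A → S F: starts with S
F → n: starts with n
F → ; ;: starts with ';'
S → ; S: starts with ';'
S → ; F: starts with ';'

The grammar has direct left recursion on: A.

Answer: Yes, A is left-recursive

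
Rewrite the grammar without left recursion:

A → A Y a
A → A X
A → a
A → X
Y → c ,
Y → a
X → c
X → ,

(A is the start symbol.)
A → a A'
A → X A'
A' → Y a A'
A' → X A'
A' → ε
Y → c ,
Y → a
X → c
X → ,

A is directly left-recursive. The standard transformation for
  A → A α₁ | ... | A α_m | β₁ | ... | β_n
is
  A  → β₁ A' | ... | β_n A'
  A' → α₁ A' | ... | α_m A' | ε

A → a becomes A → a A'
A → X becomes A → X A'
A → A Y a becomes A' → Y a A'
A → A X becomes A' → X A'
Add A' → ε

Productions for other non-terminals are unchanged:
  Y → c ,
  Y → a
  X → c
  X → ,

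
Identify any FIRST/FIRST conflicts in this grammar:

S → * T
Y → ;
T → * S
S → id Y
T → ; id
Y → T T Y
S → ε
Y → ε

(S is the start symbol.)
A FIRST/FIRST conflict occurs when two productions N → α and N → β for the same non-terminal have FIRST(α) ∩ FIRST(β) ≠ ∅ (with ε ∈ FIRST of a nullable right-hand side, so two nullable alternatives also conflict).

FIRST sets of the non-terminals at (or reachable through a nullable prefix from) the front of some alternative:
  FIRST(T) = { '*', ';' }

Productions for S:
  S → * T: FIRST = { '*' }
  S → id Y: FIRST = { 'id' }
  S → ε: FIRST = { ε }
Productions for Y:
  Y → ;: FIRST = { ';' }
  Y → T T Y: FIRST = { '*', ';' }
  Y → ε: FIRST = { ε }
Productions for T:
  T → * S: FIRST = { '*' }
  T → ; id: FIRST = { ';' }

Conflict for Y: Y → ; and Y → T T Y
  Overlap: { ';' }

Answer: Yes. Y → ';' / Y → T T Y on { ';' }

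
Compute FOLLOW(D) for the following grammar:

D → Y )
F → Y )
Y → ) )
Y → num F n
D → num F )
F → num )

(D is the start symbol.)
To compute FOLLOW(D), find every occurrence of D on a right-hand side N → α D β: add FIRST(β) \ {ε}, and if β is empty or nullable also add FOLLOW(N). Iterate to a fixed point.

D is the start symbol, so $ ∈ FOLLOW(D).
D does not occur on any right-hand side.

Taking the union: FOLLOW(D) = { $ }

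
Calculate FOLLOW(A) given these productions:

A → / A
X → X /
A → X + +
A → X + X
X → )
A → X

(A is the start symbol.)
To compute FOLLOW(A), find every occurrence of A on a right-hand side N → α A β: add FIRST(β) \ {ε}, and if β is empty or nullable also add FOLLOW(N). Iterate to a fixed point.

A is the start symbol, so $ ∈ FOLLOW(A).
In A → / A: A is at the end; this adds FOLLOW(A) to itself — nothing new

Taking the union: FOLLOW(A) = { $ }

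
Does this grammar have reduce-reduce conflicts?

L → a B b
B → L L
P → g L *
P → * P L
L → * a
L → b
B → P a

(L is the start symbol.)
A reduce-reduce conflict occurs when an LR(0) state has two complete items [A → α .] and [B → β .] — both call for a reduction, and with no lookahead the parser cannot choose between them.

Augment with L' → L and build the canonical LR(0) collection (I0 = CLOSURE({[L' → . L]}), then GOTO on every symbol after a dot until no new states appear). It has 19 states:
  I0: { [L → . * a], [L → . a B b], [L → . b], [L' → . L] }  — shift
  I1: { [L → * . a] }  — shift
  I2: { [L' → L .] }  — accept
  I3: { [B → . L L], [B → . P a], [L → . * a], [L → . a B b], [L → . b], [L → a . B b], [P → . * P L], [P → . g L *] }  — shift
  I4: { [L → b .] }  — reduce
  I5: { [L → * . a], [P → * . P L], [P → . * P L], [P → . g L *] }  — shift
  I6: { [L → a B . b] }  — shift
  I7: { [B → L . L], [L → . * a], [L → . a B b], [L → . b] }  — shift
  I8: { [B → P . a] }  — shift
  I9: { [L → . * a], [L → . a B b], [L → . b], [P → g . L *] }  — shift
  I10: { [P → g L . *] }  — shift
  I11: { [P → g L * .] }  — reduce
  I12: { [B → P a .] }  — reduce
  I13: { [B → L L .] }  — reduce
  I14: { [L → a B b .] }  — reduce
  I15: { [P → * . P L], [P → . * P L], [P → . g L *] }  — shift
  I16: { [L → . * a], [L → . a B b], [L → . b], [P → * P . L] }  — shift
  I17: { [L → * a .] }  — reduce
  I18: { [P → * P L .] }  — reduce

No state contains more than one complete item.

Answer: No reduce-reduce conflicts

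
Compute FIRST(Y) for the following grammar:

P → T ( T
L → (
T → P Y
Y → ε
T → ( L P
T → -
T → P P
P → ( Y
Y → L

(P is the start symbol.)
To compute FIRST(Y), examine every production with Y on the left-hand side, reading each right-hand side left to right until a non-nullable symbol is reached.

FIRST sets of the other non-terminals involved (by the same procedure, iterated to a fixed point):
  FIRST(L) = { '(' }

From Y → ε:
  - ε-production, so ε ∈ FIRST(Y)
From Y → L:
  - L is a non-terminal: add FIRST(L) \ {ε} = { '(' }
    L is not nullable, so stop

Collecting: FIRST(Y) = { '(', ε }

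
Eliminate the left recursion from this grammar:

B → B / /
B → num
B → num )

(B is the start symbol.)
B → num B'
B → num ) B'
B' → / / B'
B' → ε

B is directly left-recursive. The standard transformation for
  A → A α₁ | ... | A α_m | β₁ | ... | β_n
is
  A  → β₁ A' | ... | β_n A'
  A' → α₁ A' | ... | α_m A' | ε

B → num becomes B → num B'
B → num ) becomes B → num ) B'
B → B / / becomes B' → / / B'
Add B' → ε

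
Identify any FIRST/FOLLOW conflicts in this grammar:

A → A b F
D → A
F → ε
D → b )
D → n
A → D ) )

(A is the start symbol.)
No FIRST/FOLLOW conflicts.

A FIRST/FOLLOW conflict occurs when a non-terminal N has a nullable alternative N → β (β ⇒* ε) and another alternative N → α with FIRST(α) ∩ FOLLOW(N) ≠ ∅: on such a lookahead the parser cannot decide between expanding α and letting N vanish via β.

Nullable non-terminals: F.
F has a nullable alternative but only one production, so nothing to check.

A, D have no nullable alternative, so no FIRST/FOLLOW check is needed there.

No FIRST/FOLLOW conflicts found.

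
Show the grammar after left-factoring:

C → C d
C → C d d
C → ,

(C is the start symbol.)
C → C d C'
C' → ε
C' → d
C → ,

Left-factoring transforms A → αβ₁ | αβ₂ into A → αA' and A' → β₁ | β₂
(α is the longest common prefix among the alternatives). Repeat until
no nonterminal has two alternatives with a common prefix.

Round 1: C has alternatives sharing prefix 'C d'. Introduce C': C → C d C'
  Add: C' → ε
  Add: C' → d

No remaining common prefixes — done.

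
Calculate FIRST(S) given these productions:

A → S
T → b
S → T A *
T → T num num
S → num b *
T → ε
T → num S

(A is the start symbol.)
{ 'b', 'num' }

FIRST sets of the other non-terminals involved (by the same procedure, iterated to a fixed point):
  FIRST(T) = { 'b', 'num', ε }
  FIRST(A) = { 'b', 'num' }

From S → T A *:
  - T is a non-terminal: add FIRST(T) \ {ε} = { 'b', 'num' }
    T is nullable, so continue to the next symbol
  - A is a non-terminal: add FIRST(A) \ {ε} = { 'b', 'num' }
    A is not nullable, so stop
From S → num b *:
  - num is a terminal: add 'num' and stop

Collecting: FIRST(S) = { 'b', 'num' }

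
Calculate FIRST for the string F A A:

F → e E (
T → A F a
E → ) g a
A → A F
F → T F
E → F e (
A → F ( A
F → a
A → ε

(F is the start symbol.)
FIRST sets of the non-terminals involved (from the grammar, by fixed-point iteration):
  FIRST(F) = { 'a', 'e' }

To compute FIRST(F A A), process the symbols left to right:
Symbol F is a non-terminal. Add FIRST(F) \ {ε} = { 'a', 'e' }
F is not nullable (ε ∉ FIRST(F)), so stop here.
FIRST(F A A) = { 'a', 'e' }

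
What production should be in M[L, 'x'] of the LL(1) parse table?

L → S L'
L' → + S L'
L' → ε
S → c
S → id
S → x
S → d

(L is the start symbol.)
L → S L'

To find M[L, 'x'], we find productions for L where 'x' is in the predict set (PREDICT(N → α) = (FIRST(α) \ {ε}) ∪ (FOLLOW(N) if α ⇒* ε)).

Relevant sets:
  FIRST(S) = { 'c', 'd', 'id', 'x' }

L → S L': PREDICT = { 'c', 'd', 'id', 'x' }
  'x' is in predict set, so this production goes in M[L, 'x']

M[L, 'x'] = L → S L'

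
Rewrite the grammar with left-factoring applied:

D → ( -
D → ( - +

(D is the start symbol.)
D → ( - D'
D' → ε
D' → +

Left-factoring transforms A → αβ₁ | αβ₂ into A → αA' and A' → β₁ | β₂
(α is the longest common prefix among the alternatives). Repeat until
no nonterminal has two alternatives with a common prefix.

Round 1: D has alternatives sharing prefix '( -'. Introduce D': D → ( - D'
  Add: D' → ε
  Add: D' → +

No remaining common prefixes — done.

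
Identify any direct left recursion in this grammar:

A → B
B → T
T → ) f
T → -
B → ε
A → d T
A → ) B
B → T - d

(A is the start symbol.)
No direct left recursion

Direct left recursion occurs when N → N α for some non-terminal N (the right-hand side begins with the left-hand side itself).

A → B: starts with B
B → T: starts with T
T → ) f: starts with ')'
T → -: starts with '-'
B → ε: starts with ε
A → d T: starts with d
A → ) B: starts with ')'
B → T - d: starts with T

No direct left recursion found.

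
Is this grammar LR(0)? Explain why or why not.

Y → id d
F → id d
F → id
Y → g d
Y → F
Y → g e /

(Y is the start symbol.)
No. Shift-reduce conflict between [F → id .] and [F → id . d]

A grammar is LR(0) if no state in the canonical LR(0) collection has:
  - both a shift item (dot before a terminal) and a complete item (shift-reduce conflict), or
  - two or more complete items (reduce-reduce conflict; the accept item [Y' → Y .] counts as a complete item here).

Augment with Y' → Y and build the canonical LR(0) collection (I0 = CLOSURE({[Y' → . Y]}), then GOTO on every symbol after a dot until no new states appear). It has 9 states:
  I0: { [F → . id d], [F → . id], [Y → . F], [Y → . g d], [Y → . g e /], [Y → . id d], [Y' → . Y] }  — shift
  I1: { [Y → F .] }  — reduce
  I2: { [Y' → Y .] }  — accept
  I3: { [Y → g . d], [Y → g . e /] }  — shift
  I4: { [F → id . d], [F → id .], [Y → id . d] }  — shift, reduce
  I5: { [F → id d .], [Y → id d .] }  — 2 reduces
  I6: { [Y → g d .] }  — reduce
  I7: { [Y → g e . /] }  — shift
  I8: { [Y → g e / .] }  — reduce

Conflict in state I4:
  Shift-reduce conflict between [F → id .] and [F → id . d]
So the grammar is NOT LR(0).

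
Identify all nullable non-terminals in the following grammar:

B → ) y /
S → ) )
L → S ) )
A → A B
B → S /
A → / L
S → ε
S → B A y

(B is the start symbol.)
A non-terminal is nullable if it can derive ε (the empty string): either it has an ε-production, or it has a production whose right-hand side consists entirely of nullable non-terminals.

ε-productions: S → ε
So S is immediately nullable.
No further non-terminal can be added: every production for the remaining non-terminals contains a terminal or a non-nullable non-terminal.
Nullable = { 'S' }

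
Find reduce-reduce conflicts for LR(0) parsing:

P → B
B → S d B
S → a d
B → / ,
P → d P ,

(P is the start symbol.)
Augment with P' → P and build the canonical LR(0) collection (I0 = CLOSURE({[P' → . P]}), then GOTO on every symbol after a dot until no new states appear). It has 13 states:
  I0: { [B → . / ,], [B → . S d B], [P → . B], [P → . d P ,], [P' → . P], [S → . a d] }  — shift
  I1: { [B → / . ,] }  — shift
  I2: { [P → B .] }  — reduce
  I3: { [P' → P .] }  — accept
  I4: { [B → S . d B] }  — shift
  I5: { [S → a . d] }  — shift
  I6: { [B → . / ,], [B → . S d B], [P → . B], [P → . d P ,], [P → d . P ,], [S → . a d] }  — shift
  I7: { [P → d P . ,] }  — shift
  I8: { [P → d P , .] }  — reduce
  I9: { [S → a d .] }  — reduce
  I10: { [B → . / ,], [B → . S d B], [B → S d . B], [S → . a d] }  — shift
  I11: { [B → S d B .] }  — reduce
  I12: { [B → / , .] }  — reduce

No state contains more than one complete item.

Answer: No reduce-reduce conflicts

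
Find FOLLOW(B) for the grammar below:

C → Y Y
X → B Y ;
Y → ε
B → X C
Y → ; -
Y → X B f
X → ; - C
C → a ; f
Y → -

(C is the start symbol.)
To compute FOLLOW(B), find every occurrence of B on a right-hand side N → α B β: add FIRST(β) \ {ε}, and if β is empty or nullable also add FOLLOW(N). Iterate to a fixed point.

In X → B Y ;: B is followed by Y ';', add FIRST(Y ';') \ {ε} = { '-', ';' }
In Y → X B f: B is followed by f, add FIRST(f) \ {ε} = { 'f' }

Taking the union: FOLLOW(B) = { '-', ';', 'f' }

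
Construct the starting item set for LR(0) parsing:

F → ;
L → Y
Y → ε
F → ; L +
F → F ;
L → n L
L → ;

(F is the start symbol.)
First, augment the grammar with F' → F
I₀ = CLOSURE({ [F' → . F] }):
  [F' → . F] has the dot before F: add [F → . ;], [F → . ; L +], [F → . F ;]
No further items can be added.

I₀ = { [F → . ; L +], [F → . ;], [F → . F ;], [F' → . F] }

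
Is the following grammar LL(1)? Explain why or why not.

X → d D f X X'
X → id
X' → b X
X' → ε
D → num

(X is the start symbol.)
Relevant sets:
  FOLLOW(X') = { $, 'b' }

For X:
  PREDICT(X → d D f X X') = { 'd' }
  PREDICT(X → id) = { 'id' }
For X':
  PREDICT(X' → b X) = { 'b' }
  PREDICT(X' → ε) = { $, 'b' }
D has a single production, so nothing to check there.

Conflict found: Predict set conflict for X': { 'b' }
The grammar is NOT LL(1).

Answer: No. Predict set conflict for X': { 'b' }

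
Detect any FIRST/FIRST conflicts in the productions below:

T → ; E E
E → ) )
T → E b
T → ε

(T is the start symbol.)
No FIRST/FIRST conflicts.

FIRST sets of the non-terminals at (or reachable through a nullable prefix from) the front of some alternative:
  FIRST(E) = { ')' }

Productions for T:
  T → ; E E: FIRST = { ';' }
  T → E b: FIRST = { ')' }
  T → ε: FIRST = { ε }
E has only one production, so no FIRST/FIRST conflict is possible there.

All alternatives of each non-terminal have pairwise disjoint FIRST sets.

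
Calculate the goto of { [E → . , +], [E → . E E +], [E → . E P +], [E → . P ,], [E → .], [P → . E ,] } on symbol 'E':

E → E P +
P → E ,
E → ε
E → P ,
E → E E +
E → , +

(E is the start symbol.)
GOTO(I, 'E') = CLOSURE({ [A → αX.β] : [A → α.Xβ] ∈ I, X = 'E' })

Items with dot before 'E', with the dot advanced:
  [E → . E E +] → [E → E . E +]
  [E → . E P +] → [E → E . P +]
  [P → . E ,] → [P → E . ,]
Closure of the advanced items:
  [E → E . E +] has the dot before E: add [E → . E P +], [E → .], [E → . P ,], [E → . E E +], [E → . , +]
  [E → E . P +] has the dot before P: add [P → . E ,]

GOTO = { [E → . , +], [E → . E E +], [E → . E P +], [E → . P ,], [E → .], [E → E . E +], [E → E . P +], [P → . E ,], [P → E . ,] }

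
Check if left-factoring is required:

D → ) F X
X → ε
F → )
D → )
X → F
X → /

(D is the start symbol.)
Left-factoring is needed when two productions for the same non-terminal
share a common prefix on the right-hand side.

Productions for D:
  D → ) F X
  D → )
Productions for X:
  X → ε
  X → F
  X → /

Found common prefix ')' in productions for D

Answer: Yes, D has productions with common prefix ')'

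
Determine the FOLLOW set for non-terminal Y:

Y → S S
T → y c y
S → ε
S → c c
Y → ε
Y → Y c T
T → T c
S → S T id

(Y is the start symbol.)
{ $, 'c' }

To compute FOLLOW(Y), find every occurrence of Y on a right-hand side N → α Y β: add FIRST(β) \ {ε}, and if β is empty or nullable also add FOLLOW(N). Iterate to a fixed point.

Y is the start symbol, so $ ∈ FOLLOW(Y).
In Y → Y c T: Y is followed by c T, add FIRST(c T) \ {ε} = { 'c' }

Taking the union: FOLLOW(Y) = { $, 'c' }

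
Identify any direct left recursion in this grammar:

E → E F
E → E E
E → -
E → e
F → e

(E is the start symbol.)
Direct left recursion occurs when N → N α for some non-terminal N (the right-hand side begins with the left-hand side itself).

E → E F: LEFT RECURSIVE (starts with E)
E → E E: LEFT RECURSIVE (starts with E)
E → -: starts with '-'
E → e: starts with e
F → e: starts with e

The grammar has direct left recursion on: E.

Answer: Yes, E is left-recursive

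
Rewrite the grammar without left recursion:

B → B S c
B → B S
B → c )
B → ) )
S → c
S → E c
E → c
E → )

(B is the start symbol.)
B is directly left-recursive. The standard transformation for
  A → A α₁ | ... | A α_m | β₁ | ... | β_n
is
  A  → β₁ A' | ... | β_n A'
  A' → α₁ A' | ... | α_m A' | ε

B → c ) becomes B → c ) B'
B → ) ) becomes B → ) ) B'
B → B S c becomes B' → S c B'
B → B S becomes B' → S B'
Add B' → ε

Productions for other non-terminals are unchanged:
  S → c
  S → E c
  E → c
  E → )

Resulting grammar:
B → c ) B'
B → ) ) B'
B' → S c B'
B' → S B'
B' → ε
S → c
S → E c
E → c
E → )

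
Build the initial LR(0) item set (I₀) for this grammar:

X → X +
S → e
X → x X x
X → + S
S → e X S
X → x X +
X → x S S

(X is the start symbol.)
{ [X → . + S], [X → . X +], [X → . x S S], [X → . x X +], [X → . x X x], [X' → . X] }

First, augment the grammar with X' → X
I₀ = CLOSURE({ [X' → . X] }):
  [X' → . X] has the dot before X: add [X → . X +], [X → . x X x], [X → . + S], [X → . x X +], [X → . x S S]
No further items can be added.

I₀ = { [X → . + S], [X → . X +], [X → . x S S], [X → . x X +], [X → . x X x], [X' → . X] }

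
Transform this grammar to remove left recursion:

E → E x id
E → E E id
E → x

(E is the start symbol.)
E is directly left-recursive. The standard transformation for
  A → A α₁ | ... | A α_m | β₁ | ... | β_n
is
  A  → β₁ A' | ... | β_n A'
  A' → α₁ A' | ... | α_m A' | ε

E → x becomes E → x E'
E → E x id becomes E' → x id E'
E → E E id becomes E' → E id E'
Add E' → ε

Resulting grammar:
E → x E'
E' → x id E'
E' → E id E'
E' → ε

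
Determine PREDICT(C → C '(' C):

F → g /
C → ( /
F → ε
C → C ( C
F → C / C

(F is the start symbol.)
{ '(' }

PREDICT(C → C '(' C) = (FIRST(RHS) \ {ε}) ∪ (FOLLOW(C) if ε ∈ FIRST(RHS), i.e. RHS ⇒* ε)
FIRST(C) = { '(' }
FIRST(C '(' C) = { '(' }
ε ∉ FIRST(C '(' C), so FOLLOW(C) is not added.
PREDICT(C → C '(' C) = { '(' }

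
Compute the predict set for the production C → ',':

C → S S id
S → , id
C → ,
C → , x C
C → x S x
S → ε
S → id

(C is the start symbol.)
PREDICT(C → ',') = (FIRST(RHS) \ {ε}) ∪ (FOLLOW(C) if ε ∈ FIRST(RHS), i.e. RHS ⇒* ε)
FIRST(',') = { ',' }
ε ∉ FIRST(','), so FOLLOW(C) is not added.
PREDICT(C → ',') = { ',' }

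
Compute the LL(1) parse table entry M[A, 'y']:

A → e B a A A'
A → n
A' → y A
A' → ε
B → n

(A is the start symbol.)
To find M[A, 'y'], we find productions for A where 'y' is in the predict set (PREDICT(N → α) = (FIRST(α) \ {ε}) ∪ (FOLLOW(N) if α ⇒* ε)).

A → e B a A A': PREDICT = { 'e' }
A → n: PREDICT = { 'n' }

M[A, 'y'] is empty (no production applies)

Answer: Empty (error entry)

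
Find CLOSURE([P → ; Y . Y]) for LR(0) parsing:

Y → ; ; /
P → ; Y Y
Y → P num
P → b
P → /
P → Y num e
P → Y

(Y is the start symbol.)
Start with: [P → ; Y . Y]
  [P → ; Y . Y] has the dot before Y: add [Y → . ; ; /], [Y → . P num]
  [Y → . P num] has the dot before P: add [P → . ; Y Y], [P → . b], [P → . /], [P → . Y num e], [P → . Y]
No further items can be added.

CLOSURE = { [P → . /], [P → . ; Y Y], [P → . Y num e], [P → . Y], [P → . b], [P → ; Y . Y], [Y → . ; ; /], [Y → . P num] }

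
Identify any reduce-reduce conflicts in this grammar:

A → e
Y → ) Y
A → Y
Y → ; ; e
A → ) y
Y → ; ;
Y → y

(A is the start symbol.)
Yes — I11: [A → ) y .] vs [Y → y .]

A reduce-reduce conflict occurs when an LR(0) state has two complete items [A → α .] and [B → β .] — both call for a reduction, and with no lookahead the parser cannot choose between them.

Augment with A' → A and build the canonical LR(0) collection (I0 = CLOSURE({[A' → . A]}), then GOTO on every symbol after a dot until no new states appear). It has 12 states:
  I0: { [A → . ) y], [A → . Y], [A → . e], [A' → . A], [Y → . ) Y], [Y → . ; ; e], [Y → . ; ;], [Y → . y] }  — shift
  I1: { [A → ) . y], [Y → ) . Y], [Y → . ) Y], [Y → . ; ; e], [Y → . ; ;], [Y → . y] }  — shift
  I2: { [Y → ; . ; e], [Y → ; . ;] }  — shift
  I3: { [A' → A .] }  — accept
  I4: { [A → Y .] }  — reduce
  I5: { [A → e .] }  — reduce
  I6: { [Y → y .] }  — reduce
  I7: { [Y → ; ; . e], [Y → ; ; .] }  — shift, reduce
  I8: { [Y → ; ; e .] }  — reduce
  I9: { [Y → ) . Y], [Y → . ) Y], [Y → . ; ; e], [Y → . ; ;], [Y → . y] }  — shift
  I10: { [Y → ) Y .] }  — reduce
  I11: { [A → ) y .], [Y → y .] }  — 2 reduces

I11 contains complete items [A → ) y .], [Y → y .] — reduce-reduce conflict.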